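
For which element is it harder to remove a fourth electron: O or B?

After 3 electrons have been removed, what remains? O³⁺ still has 3 valence electrons; B³⁺ is the bare [He] core.
Breaking into a closed-shell core is much more expensive than removing a leftover valence electron — B has the largest IE_4 here.
Tabulated IE_4 (kJ/mol): O 7469, B 25026.
Overall IE_4 order: O < B.

B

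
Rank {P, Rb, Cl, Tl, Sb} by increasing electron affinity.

Tl < Rb < P < Sb < Cl

Electron affinity generally becomes more exothermic across a period toward the halogens and less exothermic down a group.
Here both period and group differ, so the two effects have to be weighed against each other.
Rb > Tl: period and group pull opposite ways; the down-group shift dominates (47 vs 19 kJ/mol).
P > Rb: relative to Rb, both the across-period and down-group shifts push P's electron affinity up.
Sb > P: this pair runs against the simple trend — see the exception note.
Cl > Sb: relative to Sb, both the across-period and down-group shifts push Cl's electron affinity up.
Note the exception: Sb has a higher electron affinity than P, contrary to the simple trend — both are half-filled np³, but the pairing/repulsion penalty for the added electron shrinks as the p orbitals become larger and more diffuse down the group, and for Sb that outweighs the weaker nuclear attraction.
For reference (kJ/mol): P 72, Cl 349, Rb 47, Sb 103, Tl 19.
So from lowest to highest: Tl < Rb < P < Sb < Cl.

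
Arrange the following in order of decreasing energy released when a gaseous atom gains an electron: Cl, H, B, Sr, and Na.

H is in period 1, group 1; B is in period 2, group 13; Na is in period 3, group 1; Cl is in period 3, group 17; Sr is in period 5, group 2.
Electron affinity generally becomes more exothermic across a period toward the halogens and less exothermic down a group.
Here both period and group differ, so the two effects have to be weighed against each other.
B > Sr: both effects reinforce here, so B is clearly the higher of the two.
Na > B: this pair runs against the simple trend — see the exception note.
H > Na: H sits above Na in group 1, so the down-group effect alone puts H higher.
Cl > H: the two effects oppose for this pair; the across-period effect wins (349 vs 73 kJ/mol).
Note the exception: Na has a higher electron affinity than B, contrary to the simple trend — B's ns²np¹ configuration gives only a small electron affinity — the sparsely filled np subshell binds an added electron weakly.
Tabulated electron affinity (kJ/mol): H 73, B 27, Na 53, Cl 349, Sr 5.
So from highest to lowest: Cl > H > Na > B > Sr.

Cl > H > Na > B > Sr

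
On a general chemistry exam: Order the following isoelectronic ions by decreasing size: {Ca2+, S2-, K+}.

S2- > K+ > Ca2+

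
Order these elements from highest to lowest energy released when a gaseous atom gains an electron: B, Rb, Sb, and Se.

B is in period 2, group 13; Se is in period 4, group 16; Rb is in period 5, group 1; Sb is in period 5, group 15.
Atoms with high Z_eff and room in the valence shell (especially the halogens) have the most exothermic electron affinities.
Neither a single period nor a single group — weigh both effects.
Rb > B: this pair runs against the simple trend — see the exception note.
Sb > Rb: both are in period 5; the period trend gives Sb the larger value.
Se > Sb: relative to Sb, both the across-period and down-group shifts push Se's electron affinity up.
Note the exception: Rb has a higher electron affinity than B, contrary to the simple trend — B's ns²np¹ configuration gives only a small electron affinity — the sparsely filled np subshell binds an added electron weakly.
Approximate values (kJ/mol): B 27, Se 195, Rb 47, Sb 103.
So from highest to lowest: Se > Sb > Rb > B.

Se, Sb, Rb, B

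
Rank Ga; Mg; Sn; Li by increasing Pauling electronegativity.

Li, Mg, Ga, Sn

Li is in period 2, group 1; Mg is in period 3, group 2; Ga is in period 4, group 13; Sn is in period 5, group 14.
EN rises left→right (higher Z_eff, smaller atoms) and falls top→bottom (larger, more shielded atoms).
A diagonal step moves right (one effect) and down (the opposite effect) at once.
Mg > Li: period and group pull opposite ways; the across-period shift dominates (1.31 vs 0.98).
Ga > Mg: period and group pull opposite ways; the across-period shift dominates (1.81 vs 1.31).
Sn > Ga: the two effects oppose for this pair; the across-period effect wins (1.96 vs 1.81).
Tabulated electronegativity (Pauling): Li 0.98, Mg 1.31, Ga 1.81, Sn 1.96.
So from lowest to highest: Li < Mg < Ga < Sn.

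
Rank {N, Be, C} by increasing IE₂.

Be < C < N

The second ionization energy removes an electron from the +1 ion. For each element: N⁺ still has 4 valence electrons; Be⁺ still has 1 valence electron; C⁺ still has 3 valence electrons.
All are still removing valence electrons, so compare the +1 ions as you would atoms: IE_2 generally rises across a period (higher Z_eff) and falls down a group (larger shell), subject to the usual subshell exceptions.
Valence configurations: N⁺ [He]2s²2p², Be⁺ [He]2s¹, C⁺ [He]2s²2p¹.
Tabulated IE_2 (kJ/mol): N 2856, Be 1757, C 2353.
Hence IE_2: Be < C < N.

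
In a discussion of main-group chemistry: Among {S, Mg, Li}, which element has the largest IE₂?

Li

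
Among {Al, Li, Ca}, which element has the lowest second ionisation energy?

Ca

Consider each +1 ion: Al⁺ still has 2 valence electrons; Li⁺ is the bare [He] core; Ca⁺ still has 1 valence electron.
Pulling an electron out of a noble-gas core costs far more than removing a remaining valence electron, so Li sits at the high end of IE_2.
Valence configurations: Al⁺ [Ne]3s², Ca⁺ [Ar]4s¹.
Approximate IE_2 values (kJ/mol): Al 1817, Li 7298, Ca 1145.
Hence IE_2: Ca < Al < Li.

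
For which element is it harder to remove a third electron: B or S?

B

After 2 electrons have been removed, what remains? B²⁺ still has 1 valence electron; S²⁺ still has 4 valence electrons.
All are still removing valence electrons, so compare the +2 ions as you would atoms: IE_3 generally rises across a period (higher Z_eff) and falls down a group (larger shell), subject to the usual subshell exceptions.
Valence configurations: B²⁺ [He]2s¹, S²⁺ [Ne]3s²3p².
The numbers (kJ/mol): B 3660, S 3357.
So the third ionization energies run S < B.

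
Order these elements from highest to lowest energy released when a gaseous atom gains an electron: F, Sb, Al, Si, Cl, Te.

F is in period 2, group 17; Al is in period 3, group 13; Si is in period 3, group 14; Cl is in period 3, group 17; Sb is in period 5, group 15; Te is in period 5, group 16.
Electron affinity generally becomes more exothermic across a period toward the halogens and less exothermic down a group.
These span different periods and groups, so the two trends combine.
Sb > Al: period and group pull opposite ways; the across-period shift dominates (103 vs 42 kJ/mol).
Si > Sb: period and group pull opposite ways; the down-group shift dominates (134 vs 103 kJ/mol).
Te > Si: period and group pull opposite ways; the across-period shift dominates (190 vs 134 kJ/mol).
F > Te: relative to Te, both the across-period and down-group shifts push F's electron affinity up.
Cl > F: this pair runs against the simple trend — see the exception note.
Note the exception: Cl has a higher electron affinity than F, contrary to the simple trend — F's small 2p subshell makes the incoming electron feel strong e⁻–e⁻ repulsion, so Cl actually releases more energy on gaining an electron.
Tabulated electron affinity (kJ/mol): F 328, Al 42, Si 134, Cl 349, Sb 103, Te 190.
So from highest to lowest: Cl > F > Te > Si > Sb > Al.

Cl > F > Te > Si > Sb > Al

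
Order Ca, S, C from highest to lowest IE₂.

The second ionization energy removes an electron from the +1 ion. For each element: Ca⁺ still has 1 valence electron; S⁺ still has 5 valence electrons; C⁺ still has 3 valence electrons.
All are still removing valence electrons, so compare the +1 ions as you would atoms: IE_2 generally rises across a period (higher Z_eff) and falls down a group (larger shell), subject to the usual subshell exceptions.
Valence configurations: Ca⁺ [Ar]4s¹, S⁺ [Ne]3s²3p³, C⁺ [He]2s²2p¹.
The numbers (kJ/mol): Ca 1145, S 2252, C 2353.
Putting it together, IE_2: Ca < S < C.

C > S > Ca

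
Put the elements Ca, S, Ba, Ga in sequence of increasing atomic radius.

S is in period 3, group 16; Ca is in period 4, group 2; Ga is in period 4, group 13; Ba is in period 6, group 2.
Moving right in a period, electrons are added to the same shell under a stronger nuclear pull, so atoms get smaller; moving down, a new shell is opened and atoms get larger.
Here both period and group differ, so the two effects have to be weighed against each other.
Ga > S: both effects reinforce here, so Ga is clearly the larger of the two.
Ca > Ga: Ca lies to the left of Ga in period 4, so the across-period effect alone puts Ca larger.
Ba > Ca: they share group 2; the group trend gives Ba the larger value.
For reference (pm): S 103, Ca 171, Ga 124, Ba 196.
So from smallest to largest: S < Ga < Ca < Ba.

S < Ga < Ca < Ba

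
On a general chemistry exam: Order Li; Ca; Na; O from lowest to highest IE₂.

The second ionization energy removes an electron from the +1 ion. For each element: Li⁺ is the bare [He] core; Ca⁺ still has 1 valence electron; Na⁺ is the bare [Ne] core; O⁺ still has 5 valence electrons.
Breaking into a closed-shell core is much more expensive than removing a leftover valence electron — Na and Li have the largest IE_2 here.
Valence configurations: Ca⁺ [Ar]4s¹, O⁺ [He]2s²2p³.
Approximate IE_2 values (kJ/mol): Li 7298, Ca 1145, Na 4562, O 3388.
Overall IE_2 order: Ca < O < Na < Li.

Ca < O < Na < Li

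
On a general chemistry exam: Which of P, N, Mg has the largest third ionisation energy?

Mg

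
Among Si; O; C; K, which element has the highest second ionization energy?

After 1 electron has been removed, what remains? Si⁺ still has 3 valence electrons; O⁺ still has 5 valence electrons; C⁺ still has 3 valence electrons; K⁺ is the bare [Ar] core.
Usually core removal costs more than valence removal, but here the competition is close: a tightly held n=2 valence electron can cost more to remove than an n=3 core electron, so the actual values have to decide it.
Valence configurations: Si⁺ [Ne]3s²3p¹, O⁺ [He]2s²2p³, C⁺ [He]2s²2p¹.
The numbers (kJ/mol): Si 1577, O 3388, C 2353, K 3052.
So the second ionization energies run Si < C < K < O.

O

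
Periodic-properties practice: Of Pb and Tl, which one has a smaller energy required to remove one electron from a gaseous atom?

Tl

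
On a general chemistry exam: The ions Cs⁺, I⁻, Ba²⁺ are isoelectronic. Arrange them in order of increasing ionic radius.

Ba²⁺, Cs⁺, I⁻

All of these have 54 electrons, so size is governed by nuclear charge alone: the more protons, the stronger the pull on the same electron cloud, and the smaller the ion.
Nuclear charges: Ba²⁺ (Z=56), Cs⁺ (Z=55), I⁻ (Z=53).
Smallest to largest: Ba²⁺ < Cs⁺ < I⁻.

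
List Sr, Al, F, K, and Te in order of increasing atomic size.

F < Al < Te < Sr < K

F is in period 2, group 17; Al is in period 3, group 13; K is in period 4, group 1; Sr is in period 5, group 2; Te is in period 5, group 16.
Across a period the added protons contract the valence shell; down a group each new principal shell makes the atom larger.
Here both period and group differ, so the two effects have to be weighed against each other.
Al > F: both effects reinforce here, so Al is clearly the larger of the two.
Te > Al: period and group pull opposite ways; the down-group shift dominates (136 vs 126 pm).
Sr > Te: both are in period 5; the period trend gives Sr the larger value.
K > Sr: the two effects oppose for this pair; the across-period effect wins (196 vs 185 pm).
For reference (pm): F 64, Al 126, K 196, Sr 185, Te 136.
So from smallest to largest: F < Al < Te < Sr < K.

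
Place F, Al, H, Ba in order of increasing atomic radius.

H is in period 1, group 1; F is in period 2, group 17; Al is in period 3, group 13; Ba is in period 6, group 2.
Moving right in a period, electrons are added to the same shell under a stronger nuclear pull, so atoms get smaller; moving down, a new shell is opened and atoms get larger.
Neither a single period nor a single group — weigh both effects.
F > H: period and group pull opposite ways; the down-group shift dominates (64 vs 32 pm).
Al > F: relative to F, both the across-period and down-group shifts push Al's atomic radius up.
Ba > Al: both effects reinforce here, so Ba is clearly the larger of the two.
Tabulated atomic radius (pm): H 32, F 64, Al 126, Ba 196.
So from smallest to largest: H < F < Al < Ba.

H < F < Al < Ba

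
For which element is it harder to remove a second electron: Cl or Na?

Consider each +1 ion: Cl⁺ still has 6 valence electrons; Na⁺ is the bare [Ne] core.
Pulling an electron out of a noble-gas core costs far more than removing a remaining valence electron, so Na sits at the high end of IE_2.
Tabulated IE_2 (kJ/mol): Cl 2298, Na 4562.
So the second ionization energies run Cl < Na.

Na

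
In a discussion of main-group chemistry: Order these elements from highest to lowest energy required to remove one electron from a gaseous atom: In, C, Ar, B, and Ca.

B is in period 2, group 13; C is in period 2, group 14; Ar is in period 3, group 18; Ca is in period 4, group 2; In is in period 5, group 13.
Across a period the outer electron is held more tightly (higher IE₁); down a group it sits in a higher shell, more shielded, and comes off more easily.
These span different periods and groups, so the two trends combine.
Ca > In: period and group pull opposite ways; the down-group shift dominates (590 vs 558 kJ/mol).
B > Ca: both effects reinforce here, so B is clearly the higher of the two.
C > B: C lies to the right of B in period 2, so the across-period effect alone puts C higher.
Ar > C: period and group pull opposite ways; the across-period shift dominates (1521 vs 1086 kJ/mol).
For reference (kJ/mol): B 801, C 1086, Ar 1521, Ca 590, In 558.
So from highest to lowest: Ar > C > B > Ca > In.

Ar, C, B, Ca, In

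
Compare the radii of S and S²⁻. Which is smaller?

S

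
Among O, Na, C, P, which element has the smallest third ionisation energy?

P

The third ionization energy removes an electron from the +2 ion. For each element: O²⁺ still has 4 valence electrons; Na²⁺ is already 1 electron into the core; C²⁺ still has 2 valence electrons; P²⁺ still has 3 valence electrons.
Core electrons are held far more tightly than valence electrons, so Na tops the IE_3 order.
Valence configurations: O²⁺ [He]2s²2p², C²⁺ [He]2s², P²⁺ [Ne]3s²3p¹.
Tabulated IE_3 (kJ/mol): O 5300, Na 6910, C 4620, P 2914.
So the third ionization energies run P < C < O < Na.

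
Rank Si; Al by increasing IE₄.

Consider each +3 ion: Si³⁺ still has 1 valence electron; Al³⁺ is the bare [Ne] core.
Breaking into a closed-shell core is much more expensive than removing a leftover valence electron — Al has the largest IE_4 here.
Tabulated IE_4 (kJ/mol): Si 4356, Al 11577.
Putting it together, IE_4: Si < Al.

Si < Al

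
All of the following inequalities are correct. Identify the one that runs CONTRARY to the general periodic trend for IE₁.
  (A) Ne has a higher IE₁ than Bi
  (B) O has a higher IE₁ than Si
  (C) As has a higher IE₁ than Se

(C)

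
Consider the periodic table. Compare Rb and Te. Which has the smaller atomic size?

Rb is in period 5, group 1; Te is in period 5, group 16.
Moving right in a period, electrons are added to the same shell under a stronger nuclear pull, so atoms get smaller; moving down, a new shell is opened and atoms get larger.
All lie in period 5, so atomic radius increases right to left.
So Te has the smaller atomic size (Te < Rb).

Te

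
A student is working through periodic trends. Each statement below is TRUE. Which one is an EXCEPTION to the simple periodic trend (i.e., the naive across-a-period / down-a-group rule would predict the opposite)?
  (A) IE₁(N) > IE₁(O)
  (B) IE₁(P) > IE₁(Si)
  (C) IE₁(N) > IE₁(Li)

The general trend: first ionisation energy increases across a period and decreases down a group.
(A) N (period 2, group 15) vs O (period 2, group 16): the stated order contradicts the simple trend.
(B) P (period 3, group 15) vs Si (period 3, group 14): the stated order agrees with the simple trend.
(C) N (period 2, group 15) vs Li (period 2, group 1): the stated order agrees with the simple trend.
The exception is (A): pairing an electron in O's 2p⁴ costs repulsion energy, so O ionizes more easily than half-filled N (2p³).

(A)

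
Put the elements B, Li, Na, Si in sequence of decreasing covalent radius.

Li is in period 2, group 1; B is in period 2, group 13; Na is in period 3, group 1; Si is in period 3, group 14.
Radius decreases left→right (rising Z_eff, same n) and increases top→bottom (higher n).
These span different periods and groups, so the two trends combine.
Si > B: period and group pull opposite ways; the down-group shift dominates (116 vs 85 pm).
Li > Si: period and group pull opposite ways; the across-period shift dominates (133 vs 116 pm).
Na > Li: they share group 1; the group trend gives Na the larger value.
For reference (pm): Li 133, B 85, Na 155, Si 116.
So from largest to smallest: Na > Li > Si > B.

Na > Li > Si > B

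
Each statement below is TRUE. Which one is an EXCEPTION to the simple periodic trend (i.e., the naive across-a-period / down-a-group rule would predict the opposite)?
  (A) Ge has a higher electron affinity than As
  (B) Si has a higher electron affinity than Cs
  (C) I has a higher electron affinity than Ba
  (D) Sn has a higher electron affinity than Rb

The general trend: electron affinity increases across a period and decreases down a group.
(A) Ge (period 4, group 14) vs As (period 4, group 15): the stated order contradicts the simple trend.
(B) Si (period 3, group 14) vs Cs (period 6, group 1): the stated order agrees with the simple trend.
(C) I (period 5, group 17) vs Ba (period 6, group 2): the stated order agrees with the simple trend.
(D) Sn (period 5, group 14) vs Rb (period 5, group 1): the stated order agrees with the simple trend.
The exception is (A): adding an electron to As's half-filled 4p³ is unfavourable, so Ge (4p²) has the more exothermic EA.

(A)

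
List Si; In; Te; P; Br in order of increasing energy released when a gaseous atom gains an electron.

In < P < Si < Te < Br

Si is in period 3, group 14; P is in period 3, group 15; Br is in period 4, group 17; In is in period 5, group 13; Te is in period 5, group 16.
Adding an electron releases more energy for atoms nearer the top right (short of the noble gases).
These span different periods and groups, so the two trends combine.
P > In: both effects reinforce here, so P is clearly the higher of the two.
Si > P: this pair runs against the simple trend — see the exception note.
Te > Si: the two effects oppose for this pair; the across-period effect wins (190 vs 134 kJ/mol).
Br > Te: both effects reinforce here, so Br is clearly the higher of the two.
Note the exception: Si has a higher electron affinity than P, contrary to the simple trend — adding an electron to P's half-filled 3p³ is unfavourable, so Si (3p²) has the more exothermic EA.
Approximate values (kJ/mol): Si 134, P 72, Br 325, In 29, Te 190.
So from lowest to highest: In < P < Si < Te < Br.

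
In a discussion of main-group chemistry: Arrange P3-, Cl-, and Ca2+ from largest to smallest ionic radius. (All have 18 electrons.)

All of these have 18 electrons, so size is governed by nuclear charge alone: the more protons, the stronger the pull on the same electron cloud, and the smaller the ion.
Nuclear charges: Ca2+ (Z=20), Cl- (Z=17), P3- (Z=15).
Largest to smallest: P3- > Cl- > Ca2+.

P3-, Cl-, Ca2+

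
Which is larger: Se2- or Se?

Forming Se2- adds 2 electrons to Se. More electron–electron repulsion in the same shell, with unchanged nuclear charge, lets the cloud expand.
An anion is larger than its parent atom: Se2- > Se.

Se2-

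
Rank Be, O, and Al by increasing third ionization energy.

Consider each +2 ion: Be²⁺ is the bare [He] core; O²⁺ still has 4 valence electrons; Al²⁺ still has 1 valence electron.
Breaking into a closed-shell core is much more expensive than removing a leftover valence electron — Be has the largest IE_3 here.
Valence configurations: O²⁺ [He]2s²2p², Al²⁺ [Ne]3s¹.
Approximate IE_3 values (kJ/mol): Be 14849, O 5300, Al 2745.
Overall IE_3 order: Al < O < Be.

Al, O, Be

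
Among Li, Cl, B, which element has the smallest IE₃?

B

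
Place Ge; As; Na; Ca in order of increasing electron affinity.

Ca < Na < As < Ge

EA tends to increase across a period and decrease down a group, though the pattern is less regular than for IE or radius.
Here both period and group differ, so the two effects have to be weighed against each other.
Na > Ca: period and group pull opposite ways; the down-group shift dominates (53 vs 2 kJ/mol).
As > Na: period and group pull opposite ways; the across-period shift dominates (78 vs 53 kJ/mol).
Ge > As: this pair runs against the simple trend — see the exception note.
Note the exception: Ge has a higher electron affinity than As, contrary to the simple trend — adding an electron to As's half-filled 4p³ is unfavourable, so Ge (4p²) has the more exothermic EA.
Tabulated electron affinity (kJ/mol): Na 53, Ca 2, Ge 119, As 78.
So from lowest to highest: Ca < Na < As < Ge.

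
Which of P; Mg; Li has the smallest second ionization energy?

Consider each +1 ion: P⁺ still has 4 valence electrons; Mg⁺ still has 1 valence electron; Li⁺ is the bare [He] core.
Core electrons are held far more tightly than valence electrons, so Li tops the IE_2 order.
Valence configurations: P⁺ [Ne]3s²3p², Mg⁺ [Ne]3s¹.
The numbers (kJ/mol): P 1907, Mg 1451, Li 7298.
So the second ionization energies run Mg < P < Li.

Mg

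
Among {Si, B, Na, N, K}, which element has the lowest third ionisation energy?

The third ionization energy removes an electron from the +2 ion. For each element: Si²⁺ still has 2 valence electrons; B²⁺ still has 1 valence electron; Na²⁺ is already 1 electron into the core; N²⁺ still has 3 valence electrons; K²⁺ is already 1 electron into the core.
Usually core removal costs more than valence removal, but here the competition is close: a tightly held n=2 valence electron can cost more to remove than an n=3 core electron, so the actual values have to decide it.
Valence configurations: Si²⁺ [Ne]3s², B²⁺ [He]2s¹, N²⁺ [He]2s²2p¹.
The numbers (kJ/mol): Si 3232, B 3660, Na 6910, N 4578, K 4420.
Hence IE_3: Si < B < K < N < Na.

Si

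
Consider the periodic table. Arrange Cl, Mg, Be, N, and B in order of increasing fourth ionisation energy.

Cl < N < Mg < Be < B

After 3 electrons have been removed, what remains? Cl³⁺ still has 4 valence electrons; Mg³⁺ is already 1 electron into the core; Be³⁺ is already 1 electron into the core; N³⁺ still has 2 valence electrons; B³⁺ is the bare [He] core.
Breaking into a closed-shell core is much more expensive than removing a leftover valence electron — Mg, Be and B have the largest IE_4 here.
Valence configurations: Cl³⁺ [Ne]3s²3p², N³⁺ [He]2s².
Approximate IE_4 values (kJ/mol): Cl 5159, Mg 10543, Be 21007, N 7475, B 25026.
Overall IE_4 order: Cl < N < Mg < Be < B.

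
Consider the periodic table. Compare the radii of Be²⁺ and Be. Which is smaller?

Be²⁺

Forming Be²⁺ removes 2 electrons from Be. Fewer electrons for the same nuclear charge means less shielding and a higher Z_eff on the remaining electrons, and for main-group metals the entire outer shell is lost.
A cation is smaller than its parent atom: Be²⁺ < Be.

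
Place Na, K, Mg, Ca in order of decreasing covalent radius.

Na is in period 3, group 1; Mg is in period 3, group 2; K is in period 4, group 1; Ca is in period 4, group 2.
Radius decreases left→right (rising Z_eff, same n) and increases top→bottom (higher n).
Here both period and group differ, so the two effects have to be weighed against each other.
Na > Mg: Na lies to the left of Mg in period 3, so the across-period effect alone puts Na larger.
Ca > Na: the two effects oppose for this pair; the down-group effect wins (171 vs 155 pm).
K > Ca: both are in period 4; the period trend gives K the larger value.
For reference (pm): Na 155, Mg 139, K 196, Ca 171.
So from largest to smallest: K > Ca > Na > Mg.

K > Ca > Na > Mg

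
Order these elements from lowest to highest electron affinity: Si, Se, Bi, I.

Bi, Si, Se, I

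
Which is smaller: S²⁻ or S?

S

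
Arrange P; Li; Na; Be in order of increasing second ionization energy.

Be, P, Na, Li

Consider each +1 ion: P⁺ still has 4 valence electrons; Li⁺ is the bare [He] core; Na⁺ is the bare [Ne] core; Be⁺ still has 1 valence electron.
Core electrons are held far more tightly than valence electrons, so Na and Li top the IE_2 order.
Valence configurations: P⁺ [Ne]3s²3p², Be⁺ [He]2s¹.
Approximate IE_2 values (kJ/mol): P 1907, Li 7298, Na 4562, Be 1757.
Hence IE_2: Be < P < Na < Li.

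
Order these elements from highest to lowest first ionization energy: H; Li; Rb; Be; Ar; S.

Ar > H > S > Be > Li > Rb

IE₁ increases left→right with effective nuclear charge and decreases top→bottom as the valence shell moves farther out.
These span different periods and groups, so the two trends combine.
Li > Rb: Li sits above Rb in group 1, so the down-group effect alone puts Li higher.
Be > Li: both are in period 2; the period trend gives Be the larger value.
S > Be: the two effects oppose for this pair; the across-period effect wins (1000 vs 900 kJ/mol).
H > S: the two effects oppose for this pair; the down-group effect wins (1312 vs 1000 kJ/mol).
Ar > H: period and group pull opposite ways; the across-period shift dominates (1521 vs 1312 kJ/mol).
Tabulated first ionization energy (kJ/mol): H 1312, Li 520, Be 900, S 1000, Ar 1521, Rb 403.
So from highest to lowest: Ar > H > S > Be > Li > Rb.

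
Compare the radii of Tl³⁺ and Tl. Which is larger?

Forming Tl³⁺ removes 3 electrons from Tl. Fewer electrons for the same nuclear charge means less shielding and a higher Z_eff on the remaining electrons, and for main-group metals the entire outer shell is lost.
A cation is smaller than its parent atom: Tl³⁺ < Tl.

Tl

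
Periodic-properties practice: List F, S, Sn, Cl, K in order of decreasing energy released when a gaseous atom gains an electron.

Cl, F, S, Sn, K

Electron affinity generally becomes more exothermic across a period toward the halogens and less exothermic down a group.
Here both period and group differ, so the two effects have to be weighed against each other.
Sn > K: period and group pull opposite ways; the across-period shift dominates (107 vs 48 kJ/mol).
S > Sn: both effects reinforce here, so S is clearly the higher of the two.
F > S: both effects reinforce here, so F is clearly the higher of the two.
Cl > F: this pair runs against the simple trend — see the exception note.
Note the exception: Cl has a higher electron affinity than F, contrary to the simple trend — F's small 2p subshell makes the incoming electron feel strong e⁻–e⁻ repulsion, so Cl actually releases more energy on gaining an electron.
Approximate values (kJ/mol): F 328, S 200, Cl 349, K 48, Sn 107.
So from highest to lowest: Cl > F > S > Sn > K.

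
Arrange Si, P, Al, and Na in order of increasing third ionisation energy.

The third ionization energy removes an electron from the +2 ion. For each element: Si²⁺ still has 2 valence electrons; P²⁺ still has 3 valence electrons; Al²⁺ still has 1 valence electron; Na²⁺ is already 1 electron into the core.
Pulling an electron out of a noble-gas core costs far more than removing a remaining valence electron, so Na sits at the high end of IE_3.
Valence configurations: Si²⁺ [Ne]3s², P²⁺ [Ne]3s²3p¹, Al²⁺ [Ne]3s¹.
P²⁺ loses a lone 3p electron whereas Si²⁺ must break into a filled 3s² pair, so IE_3(Si) > IE_3(P) even though P has the higher nuclear charge.
Approximate IE_3 values (kJ/mol): Si 3232, P 2914, Al 2745, Na 6910.
Overall IE_3 order: Al < P < Si < Na.

Al, P, Si, Na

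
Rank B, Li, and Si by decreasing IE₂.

Consider each +1 ion: B⁺ still has 2 valence electrons; Li⁺ is the bare [He] core; Si⁺ still has 3 valence electrons.
Core electrons are held far more tightly than valence electrons, so Li tops the IE_2 order.
Valence configurations: B⁺ [He]2s², Si⁺ [Ne]3s²3p¹.
Tabulated IE_2 (kJ/mol): B 2427, Li 7298, Si 1577.
So the second ionization energies run Si < B < Li.

Li > B > Si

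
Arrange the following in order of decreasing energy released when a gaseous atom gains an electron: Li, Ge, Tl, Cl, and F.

Cl, F, Ge, Li, Tl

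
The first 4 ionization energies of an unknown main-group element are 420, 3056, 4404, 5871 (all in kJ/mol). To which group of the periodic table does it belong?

Group 1

Look for the largest jump between consecutive ionization energies: IE2/IE1 ≈ 7.3, far larger than any earlier ratio.
That jump marks the point where a core electron is being removed. So the atom has 1 valence electron.
A main-group element with 1 valence electron is in group 1.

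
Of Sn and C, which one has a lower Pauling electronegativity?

Sn

C is in period 2, group 14; Sn is in period 5, group 14.
Smaller atoms with higher effective nuclear charge are more electronegative.
All are in group 14, so electronegativity increases up the group.
So Sn has the lower Pauling electronegativity (Sn < C).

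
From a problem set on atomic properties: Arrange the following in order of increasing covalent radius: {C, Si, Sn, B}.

C < B < Si < Sn

B is in period 2, group 13; C is in period 2, group 14; Si is in period 3, group 14; Sn is in period 5, group 14.
Radius decreases left→right (rising Z_eff, same n) and increases top→bottom (higher n).
These span different periods and groups, so the two trends combine.
B > C: B lies to the left of C in period 2, so the across-period effect alone puts B larger.
Si > B: period and group pull opposite ways; the down-group shift dominates (116 vs 85 pm).
Sn > Si: they share group 14; the group trend gives Sn the larger value.
Approximate values (pm): B 85, C 75, Si 116, Sn 140.
So from smallest to largest: C < B < Si < Sn.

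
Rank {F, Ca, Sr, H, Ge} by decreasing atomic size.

Sr > Ca > Ge > F > H

H is in period 1, group 1; F is in period 2, group 17; Ca is in period 4, group 2; Ge is in period 4, group 14; Sr is in period 5, group 2.
Atomic radius shrinks across a period as nuclear charge pulls the same shell inward, and grows down a group as new shells are added.
These span different periods and groups, so the two trends combine.
F > H: the two effects oppose for this pair; the down-group effect wins (64 vs 32 pm).
Ge > F: both effects reinforce here, so Ge is clearly the larger of the two.
Ca > Ge: both are in period 4; the period trend gives Ca the larger value.
Sr > Ca: they share group 2; the group trend gives Sr the larger value.
Tabulated atomic radius (pm): H 32, F 64, Ca 171, Ge 121, Sr 185.
So from largest to smallest: Sr > Ca > Ge > F > H.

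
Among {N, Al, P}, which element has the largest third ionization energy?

After 2 electrons have been removed, what remains? N²⁺ still has 3 valence electrons; Al²⁺ still has 1 valence electron; P²⁺ still has 3 valence electrons.
All are still removing valence electrons, so compare the +2 ions as you would atoms: IE_3 generally rises across a period (higher Z_eff) and falls down a group (larger shell), subject to the usual subshell exceptions.
Valence configurations: N²⁺ [He]2s²2p¹, Al²⁺ [Ne]3s¹, P²⁺ [Ne]3s²3p¹.
Approximate IE_3 values (kJ/mol): N 4578, Al 2745, P 2914.
Putting it together, IE_3: Al < P < N.

N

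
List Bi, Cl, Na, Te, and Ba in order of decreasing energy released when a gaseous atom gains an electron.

Cl > Te > Bi > Na > Ba

Na is in period 3, group 1; Cl is in period 3, group 17; Te is in period 5, group 16; Ba is in period 6, group 2; Bi is in period 6, group 15.
Adding an electron releases more energy for atoms nearer the top right (short of the noble gases).
Here both period and group differ, so the two effects have to be weighed against each other.
Na > Ba: period and group pull opposite ways; the down-group shift dominates (53 vs 14 kJ/mol).
Bi > Na: period and group pull opposite ways; the across-period shift dominates (91 vs 53 kJ/mol).
Te > Bi: relative to Bi, both the across-period and down-group shifts push Te's electron affinity up.
Cl > Te: both effects reinforce here, so Cl is clearly the higher of the two.
For reference (kJ/mol): Na 53, Cl 349, Te 190, Ba 14, Bi 91.
So from highest to lowest: Cl > Te > Bi > Na > Ba.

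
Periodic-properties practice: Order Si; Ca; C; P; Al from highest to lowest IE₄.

IE_4 is the cost of taking one more electron from the +3 cation: Si³⁺ still has 1 valence electron; Ca³⁺ is already 1 electron into the core; C³⁺ still has 1 valence electron; P³⁺ still has 2 valence electrons; Al³⁺ is the bare [Ne] core.
Breaking into a closed-shell core is much more expensive than removing a leftover valence electron — Ca and Al have the largest IE_4 here.
Valence configurations: Si³⁺ [Ne]3s¹, C³⁺ [He]2s¹, P³⁺ [Ne]3s².
The numbers (kJ/mol): Si 4356, Ca 6491, C 6223, P 4964, Al 11577.
Hence IE_4: Si < P < C < Ca < Al.

Al > Ca > C > P > Si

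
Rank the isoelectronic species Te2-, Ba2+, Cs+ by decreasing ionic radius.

All of these have 54 electrons, so size is governed by nuclear charge alone: the more protons, the stronger the pull on the same electron cloud, and the smaller the ion.
Nuclear charges: Ba2+ (Z=56), Cs+ (Z=55), Te2- (Z=52).
Largest to smallest: Te2- > Cs+ > Ba2+.

Te2-, Cs+, Ba2+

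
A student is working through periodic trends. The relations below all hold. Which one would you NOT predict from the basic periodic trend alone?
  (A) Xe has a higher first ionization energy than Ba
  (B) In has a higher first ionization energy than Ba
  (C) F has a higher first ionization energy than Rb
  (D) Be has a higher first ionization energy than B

(D)

The general trend: first ionization energy increases across a period and decreases down a group.
(A) Xe (period 5, group 18) vs Ba (period 6, group 2): the stated order agrees with the simple trend.
(B) In (period 5, group 13) vs Ba (period 6, group 2): the stated order agrees with the simple trend.
(C) F (period 2, group 17) vs Rb (period 5, group 1): the stated order agrees with the simple trend.
(D) Be (period 2, group 2) vs B (period 2, group 13): the stated order contradicts the simple trend.
The exception is (D): removing B's lone 2p electron is easier than breaking Be's filled 2s².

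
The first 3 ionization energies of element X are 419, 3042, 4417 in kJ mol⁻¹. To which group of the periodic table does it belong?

Group 1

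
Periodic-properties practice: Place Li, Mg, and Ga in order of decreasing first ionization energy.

Mg, Ga, Li

IE₁ increases left→right with effective nuclear charge and decreases top→bottom as the valence shell moves farther out.
A diagonal step moves right (one effect) and down (the opposite effect) at once.
Ga > Li: the two effects oppose for this pair; the across-period effect wins (579 vs 520 kJ/mol).
Mg > Ga: the two effects oppose for this pair; the down-group effect wins (738 vs 579 kJ/mol).
Tabulated first ionization energy (kJ/mol): Li 520, Mg 738, Ga 579.
So from highest to lowest: Mg > Ga > Li.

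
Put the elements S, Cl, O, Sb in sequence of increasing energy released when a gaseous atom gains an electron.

Sb < O < S < Cl

EA tends to increase across a period and decrease down a group, though the pattern is less regular than for IE or radius.
Here both period and group differ, so the two effects have to be weighed against each other.
O > Sb: both effects reinforce here, so O is clearly the higher of the two.
S > O: this pair runs against the simple trend — see the exception note.
Cl > S: Cl lies to the right of S in period 3, so the across-period effect alone puts Cl higher.
Note the exception: S has a higher electron affinity than O, contrary to the simple trend — the compact 2p subshell of O repels the added electron more than S's larger 3p does.
Approximate values (kJ/mol): O 141, S 200, Cl 349, Sb 103.
So from lowest to highest: Sb < O < S < Cl.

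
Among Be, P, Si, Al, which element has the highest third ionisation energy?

Be

After 2 electrons have been removed, what remains? Be²⁺ is the bare [He] core; P²⁺ still has 3 valence electrons; Si²⁺ still has 2 valence electrons; Al²⁺ still has 1 valence electron.
Core electrons are held far more tightly than valence electrons, so Be tops the IE_3 order.
Valence configurations: P²⁺ [Ne]3s²3p¹, Si²⁺ [Ne]3s², Al²⁺ [Ne]3s¹.
P²⁺ loses a lone 3p electron whereas Si²⁺ must break into a filled 3s² pair, so IE_3(Si) > IE_3(P) even though P has the higher nuclear charge.
Tabulated IE_3 (kJ/mol): Be 14849, P 2914, Si 3232, Al 2745.
So the third ionization energies run Al < P < Si < Be.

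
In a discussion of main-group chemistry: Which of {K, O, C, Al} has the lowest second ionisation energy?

Consider each +1 ion: K⁺ is the bare [Ar] core; O⁺ still has 5 valence electrons; C⁺ still has 3 valence electrons; Al⁺ still has 2 valence electrons.
Usually core removal costs more than valence removal, but here the competition is close: a tightly held n=2 valence electron can cost more to remove than an n=3 core electron, so the actual values have to decide it.
Valence configurations: O⁺ [He]2s²2p³, C⁺ [He]2s²2p¹, Al⁺ [Ne]3s².
The numbers (kJ/mol): K 3052, O 3388, C 2353, Al 1817.
Putting it together, IE_2: Al < C < K < O.

Al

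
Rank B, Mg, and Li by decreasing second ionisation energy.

Li > B > Mg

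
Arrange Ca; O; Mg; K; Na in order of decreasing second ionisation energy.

Na > O > K > Mg > Ca

The second ionization energy removes an electron from the +1 ion. For each element: Ca⁺ still has 1 valence electron; O⁺ still has 5 valence electrons; Mg⁺ still has 1 valence electron; K⁺ is the bare [Ar] core; Na⁺ is the bare [Ne] core.
Usually core removal costs more than valence removal, but here the competition is close: a tightly held n=2 valence electron can cost more to remove than an n=3 core electron, so the actual values have to decide it.
Valence configurations: Ca⁺ [Ar]4s¹, O⁺ [He]2s²2p³, Mg⁺ [Ne]3s¹.
The numbers (kJ/mol): Ca 1145, O 3388, Mg 1451, K 3052, Na 4562.
Overall IE_2 order: Ca < Mg < K < O < Na.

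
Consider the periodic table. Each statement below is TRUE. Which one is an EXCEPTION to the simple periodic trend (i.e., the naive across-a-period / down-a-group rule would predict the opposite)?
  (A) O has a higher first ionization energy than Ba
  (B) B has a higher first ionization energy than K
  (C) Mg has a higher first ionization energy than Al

(C)

The general trend: first ionization energy increases across a period and decreases down a group.
(A) O (period 2, group 16) vs Ba (period 6, group 2): the stated order agrees with the simple trend.
(B) B (period 2, group 13) vs K (period 4, group 1): the stated order agrees with the simple trend.
(C) Mg (period 3, group 2) vs Al (period 3, group 13): the stated order contradicts the simple trend.
The exception is (C): Al's single 3p electron is easier to remove than one from Mg's filled 3s².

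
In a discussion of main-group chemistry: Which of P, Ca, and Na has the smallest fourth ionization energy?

P

After 3 electrons have been removed, what remains? P³⁺ still has 2 valence electrons; Ca³⁺ is already 1 electron into the core; Na³⁺ is already 2 electrons into the core.
Breaking into a closed-shell core is much more expensive than removing a leftover valence electron — Ca and Na have the largest IE_4 here.
Tabulated IE_4 (kJ/mol): P 4964, Ca 6491, Na 9543.
So the fourth ionization energies run P < Ca < Na.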